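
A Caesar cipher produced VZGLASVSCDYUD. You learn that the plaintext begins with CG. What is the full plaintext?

From the crib: V(21)−C(2)=19, so the shift is 19.
Subtract 19 from each ciphertext letter:
V(21): 21−19=2 → C
Z(25): 25−19=6 → G
G(6): 6−19=-13≡13 → N
L(11): 11−19=-8≡18 → S
A(0): 0−19=-19≡7 → H
S(18): 18−19=-1≡25 → Z
V(21): 21−19=2 → C
S(18): 18−19=-1≡25 → Z
C(2): 2−19=-17≡9 → J
D(3): 3−19=-16≡10 → K
Y(24): 24−19=5 → F
U(20): 20−19=1 → B
D(3): 3−19=-16≡10 → K

CGNSHZCZJKFBK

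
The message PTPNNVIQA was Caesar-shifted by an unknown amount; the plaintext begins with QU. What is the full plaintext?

QUQOOWJRB

From the crib: P(15)−Q(16)=-1≡25, so the shift is 25.
Subtract 25 from each ciphertext letter:
P(15): 15−25=-10≡16 → Q
T(19): 19−25=-6≡20 → U
P(15): 15−25=-10≡16 → Q
N(13): 13−25=-12≡14 → O
N(13): 13−25=-12≡14 → O
V(21): 21−25=-4≡22 → W
I(8): 8−25=-17≡9 → J
Q(16): 16−25=-9≡17 → R
A(0): 0−25=-25≡1 → B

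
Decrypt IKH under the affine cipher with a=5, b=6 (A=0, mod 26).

The inverse of 5 mod 26 is 21, since 5·21=105≡1. Apply D(y)=21·(y−6) mod 26:
I(8): 21·(8−6)=42≡16 → Q
K(10): 21·(10−6)=84≡6 → G
H(7): 21·(7−6)=21 → V

QGV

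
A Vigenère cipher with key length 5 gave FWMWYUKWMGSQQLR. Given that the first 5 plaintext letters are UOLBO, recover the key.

Subtract each crib letter from the matching ciphertext letter (mod 26):
F(5)−U(20)=-15≡11 → L
W(22)−O(14)=8 → I
M(12)−L(11)=1 → B
W(22)−B(1)=21 → V
Y(24)−O(14)=10 → K

LIBVK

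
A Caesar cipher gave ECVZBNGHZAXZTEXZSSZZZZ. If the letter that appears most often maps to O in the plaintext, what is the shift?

The most frequent ciphertext letter is Z (appears 8 times).
Z is position 25; O is position 14.
Shift = 11.

11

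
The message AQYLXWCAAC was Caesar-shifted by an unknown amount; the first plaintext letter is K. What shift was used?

From the crib: A(0)−K(10)=-10≡16, so the shift is 16.

16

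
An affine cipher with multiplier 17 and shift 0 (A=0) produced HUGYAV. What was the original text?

The inverse of 17 mod 26 is 23, since 17·23=391≡1. Apply D(y)=23·(y−0) mod 26:
H(7): 23·(7−0)=161≡5 → F
U(20): 23·(20−0)=460≡18 → S
G(6): 23·(6−0)=138≡8 → I
Y(24): 23·(24−0)=552≡6 → G
A(0): 23·(0−0)=0 → A
V(21): 23·(21−0)=483≡15 → P

FSIGAP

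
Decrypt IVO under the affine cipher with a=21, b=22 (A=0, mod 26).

IVM

The inverse of 21 mod 26 is 5, since 21·5=105≡1. Apply D(y)=5·(y−22) mod 26:
I(8): 5·(8−22)=-70≡8 → I
V(21): 5·(21−22)=-5≡21 → V
O(14): 5·(14−22)=-40≡12 → M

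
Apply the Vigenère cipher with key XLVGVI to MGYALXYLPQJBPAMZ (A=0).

JRTGGFVWKWEJMLHF

Repeat the key across the message: XLVGVIXLVGVIXLVG
M(12)+X(23): 35≡9 → J
G(6)+L(11): 17 → R
Y(24)+V(21): 45≡19 → T
A(0)+G(6): 6 → G
L(11)+V(21): 32≡6 → G
X(23)+I(8): 31≡5 → F
Y(24)+X(23): 47≡21 → V
L(11)+L(11): 22 → W
P(15)+V(21): 36≡10 → K
Q(16)+G(6): 22 → W
J(9)+V(21): 30≡4 → E
B(1)+I(8): 9 → J
P(15)+X(23): 38≡12 → M
A(0)+L(11): 11 → L
M(12)+V(21): 33≡7 → H
Z(25)+G(6): 31≡5 → F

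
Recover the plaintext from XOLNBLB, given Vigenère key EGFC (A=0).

Repeat the key across the ciphertext: EGFCEGF
X(23)−E(4): 19 → T
O(14)−G(6): 8 → I
L(11)−F(5): 6 → G
N(13)−C(2): 11 → L
B(1)−E(4): -3≡23 → X
L(11)−G(6): 5 → F
B(1)−F(5): -4≡22 → W

TIGLXFW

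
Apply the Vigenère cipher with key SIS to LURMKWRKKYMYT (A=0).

DCJESOJSCQUQL

Repeat the key across the message: SISSISSISSISS
L(11)+S(18): 29≡3 → D
U(20)+I(8): 28≡2 → C
R(17)+S(18): 35≡9 → J
M(12)+S(18): 30≡4 → E
K(10)+I(8): 18 → S
W(22)+S(18): 40≡14 → O
R(17)+S(18): 35≡9 → J
K(10)+I(8): 18 → S
K(10)+S(18): 28≡2 → C
Y(24)+S(18): 42≡16 → Q
M(12)+I(8): 20 → U
Y(24)+S(18): 42≡16 → Q
T(19)+S(18): 37≡11 → L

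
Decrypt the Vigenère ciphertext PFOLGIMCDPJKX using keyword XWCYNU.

Repeat the key across the ciphertext: XWCYNUXWCYNUX
P(15)−X(23): -8≡18 → S
F(5)−W(22): -17≡9 → J
O(14)−C(2): 12 → M
L(11)−Y(24): -13≡13 → N
G(6)−N(13): -7≡19 → T
I(8)−U(20): -12≡14 → O
M(12)−X(23): -11≡15 → P
C(2)−W(22): -20≡6 → G
D(3)−C(2): 1 → B
P(15)−Y(24): -9≡17 → R
J(9)−N(13): -4≡22 → W
K(10)−U(20): -10≡16 → Q
X(23)−X(23): 0 → A

SJMNTOPGBRWQA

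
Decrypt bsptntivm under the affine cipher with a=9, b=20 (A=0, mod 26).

vulxfxqdc

The inverse of 9 mod 26 is 3, since 9·3=27≡1. Apply D(y)=3·(y−20) mod 26:
b(1): 3·(1−20)=-57≡21 → v
s(18): 3·(18−20)=-6≡20 → u
p(15): 3·(15−20)=-15≡11 → l
t(19): 3·(19−20)=-3≡23 → x
n(13): 3·(13−20)=-21≡5 → f
t(19): 3·(19−20)=-3≡23 → x
i(8): 3·(8−20)=-36≡16 → q
v(21): 3·(21−20)=3 → d
m(12): 3·(12−20)=-24≡2 → c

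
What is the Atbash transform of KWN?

PDM

K(10) → P(15)
W(22) → D(3)
N(13) → M(12)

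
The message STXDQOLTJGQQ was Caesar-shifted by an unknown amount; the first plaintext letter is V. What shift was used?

23

From the crib: S(18)−V(21)=-3≡23, so the shift is 23.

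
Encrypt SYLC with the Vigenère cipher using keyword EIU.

WGFG

Repeat the key across the message: EIUE
S(18)+E(4): 22 → W
Y(24)+I(8): 32≡6 → G
L(11)+U(20): 31≡5 → F
C(2)+E(4): 6 → G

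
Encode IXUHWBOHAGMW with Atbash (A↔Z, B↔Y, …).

I(8) → R(17)
X(23) → C(2)
U(20) → F(5)
H(7) → S(18)
W(22) → D(3)
B(1) → Y(24)
O(14) → L(11)
H(7) → S(18)
A(0) → Z(25)
G(6) → T(19)
M(12) → N(13)
W(22) → D(3)

RCFSDYLSZTND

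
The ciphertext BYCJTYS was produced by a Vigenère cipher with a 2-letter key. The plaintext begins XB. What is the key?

EX

Subtract each crib letter from the matching ciphertext letter (mod 26):
B(1)−X(23)=-22≡4 → E
Y(24)−B(1)=23 → X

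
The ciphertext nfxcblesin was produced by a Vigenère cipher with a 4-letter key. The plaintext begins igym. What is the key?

Subtract each crib letter from the matching ciphertext letter (mod 26):
n(13)−i(8)=5 → f
f(5)−g(6)=-1≡25 → z
x(23)−y(24)=-1≡25 → z
c(2)−m(12)=-10≡16 → q

fzzq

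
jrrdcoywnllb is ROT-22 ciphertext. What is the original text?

j(9): 9−22=-13≡13 → n
r(17): 17−22=-5≡21 → v
r(17): 17−22=-5≡21 → v
d(3): 3−22=-19≡7 → h
c(2): 2−22=-20≡6 → g
o(14): 14−22=-8≡18 → s
y(24): 24−22=2 → c
w(22): 22−22=0 → a
n(13): 13−22=-9≡17 → r
l(11): 11−22=-11≡15 → p
l(11): 11−22=-11≡15 → p
b(1): 1−22=-21≡5 → f

nvvhgscarppf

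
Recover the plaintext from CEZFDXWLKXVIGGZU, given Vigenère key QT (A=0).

MLJMNEGSUEFPQNJB

Repeat the key across the ciphertext: QTQTQTQTQTQTQTQT
C(2)−Q(16): -14≡12 → M
E(4)−T(19): -15≡11 → L
Z(25)−Q(16): 9 → J
F(5)−T(19): -14≡12 → M
D(3)−Q(16): -13≡13 → N
X(23)−T(19): 4 → E
W(22)−Q(16): 6 → G
L(11)−T(19): -8≡18 → S
K(10)−Q(16): -6≡20 → U
X(23)−T(19): 4 → E
V(21)−Q(16): 5 → F
I(8)−T(19): -11≡15 → P
G(6)−Q(16): -10≡16 → Q
G(6)−T(19): -13≡13 → N
Z(25)−Q(16): 9 → J
U(20)−T(19): 1 → B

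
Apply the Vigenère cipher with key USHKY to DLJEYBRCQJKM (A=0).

Repeat the key across the message: USHKYUSHKYUS
D(3)+U(20): 23 → X
L(11)+S(18): 29≡3 → D
J(9)+H(7): 16 → Q
E(4)+K(10): 14 → O
Y(24)+Y(24): 48≡22 → W
B(1)+U(20): 21 → V
R(17)+S(18): 35≡9 → J
C(2)+H(7): 9 → J
Q(16)+K(10): 26≡0 → A
J(9)+Y(24): 33≡7 → H
K(10)+U(20): 30≡4 → E
M(12)+S(18): 30≡4 → E

XDQOWVJJAHEE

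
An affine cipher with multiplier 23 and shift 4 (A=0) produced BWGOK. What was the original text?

BUIOY

The inverse of 23 mod 26 is 17, since 23·17=391≡1. Apply D(y)=17·(y−4) mod 26:
B(1): 17·(1−4)=-51≡1 → B
W(22): 17·(22−4)=306≡20 → U
G(6): 17·(6−4)=34≡8 → I
O(14): 17·(14−4)=170≡14 → O
K(10): 17·(10−4)=102≡24 → Y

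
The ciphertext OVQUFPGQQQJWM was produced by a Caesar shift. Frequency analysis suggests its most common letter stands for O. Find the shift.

The most frequent ciphertext letter is Q (appears 4 times).
Q is position 16; O is position 14.
Shift = 2.

2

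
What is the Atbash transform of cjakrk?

c(2) → x(23)
j(9) → q(16)
a(0) → z(25)
k(10) → p(15)
r(17) → i(8)
k(10) → p(15)

xqzpip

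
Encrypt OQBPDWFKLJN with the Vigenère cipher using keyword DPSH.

RFTWGLXROYF

Repeat the key across the message: DPSHDPSHDPS
O(14)+D(3): 17 → R
Q(16)+P(15): 31≡5 → F
B(1)+S(18): 19 → T
P(15)+H(7): 22 → W
D(3)+D(3): 6 → G
W(22)+P(15): 37≡11 → L
F(5)+S(18): 23 → X
K(10)+H(7): 17 → R
L(11)+D(3): 14 → O
J(9)+P(15): 24 → Y
N(13)+S(18): 31≡5 → F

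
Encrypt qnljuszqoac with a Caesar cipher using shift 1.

romkvtarpbd

q(16): 16+1=17 → r
n(13): 13+1=14 → o
l(11): 11+1=12 → m
j(9): 9+1=10 → k
u(20): 20+1=21 → v
s(18): 18+1=19 → t
z(25): 25+1=26≡0 → a
q(16): 16+1=17 → r
o(14): 14+1=15 → p
a(0): 0+1=1 → b
c(2): 2+1=3 → d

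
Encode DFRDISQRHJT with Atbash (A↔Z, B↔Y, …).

WUIWRHJISQG

D(3) → W(22)
F(5) → U(20)
R(17) → I(8)
D(3) → W(22)
I(8) → R(17)
S(18) → H(7)
Q(16) → J(9)
R(17) → I(8)
H(7) → S(18)
J(9) → Q(16)
T(19) → G(6)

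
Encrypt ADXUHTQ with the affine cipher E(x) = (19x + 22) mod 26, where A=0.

A(0): 19·0+22=22 → W
D(3): 19·3+22=79≡1 → B
X(23): 19·23+22=459≡17 → R
U(20): 19·20+22=402≡12 → M
H(7): 19·7+22=155≡25 → Z
T(19): 19·19+22=383≡19 → T
Q(16): 19·16+22=326≡14 → O

WBRMZTO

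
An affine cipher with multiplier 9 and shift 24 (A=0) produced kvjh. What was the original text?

krhb

The inverse of 9 mod 26 is 3, since 9·3=27≡1. Apply D(y)=3·(y−24) mod 26:
k(10): 3·(10−24)=-42≡10 → k
v(21): 3·(21−24)=-9≡17 → r
j(9): 3·(9−24)=-45≡7 → h
h(7): 3·(7−24)=-51≡1 → b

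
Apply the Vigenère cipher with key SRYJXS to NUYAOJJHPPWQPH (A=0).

FLWJLBBYNYTIHY

Repeat the key across the message: SRYJXSSRYJXSSR
N(13)+S(18): 31≡5 → F
U(20)+R(17): 37≡11 → L
Y(24)+Y(24): 48≡22 → W
A(0)+J(9): 9 → J
O(14)+X(23): 37≡11 → L
J(9)+S(18): 27≡1 → B
J(9)+S(18): 27≡1 → B
H(7)+R(17): 24 → Y
P(15)+Y(24): 39≡13 → N
P(15)+J(9): 24 → Y
W(22)+X(23): 45≡19 → T
Q(16)+S(18): 34≡8 → I
P(15)+S(18): 33≡7 → H
H(7)+R(17): 24 → Y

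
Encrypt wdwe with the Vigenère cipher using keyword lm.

Repeat the key across the message: lmlm
w(22)+l(11): 33≡7 → h
d(3)+m(12): 15 → p
w(22)+l(11): 33≡7 → h
e(4)+m(12): 16 → q

hphq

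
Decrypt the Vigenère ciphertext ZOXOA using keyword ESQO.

VWHAW

Repeat the key across the ciphertext: ESQOE
Z(25)−E(4): 21 → V
O(14)−S(18): -4≡22 → W
X(23)−Q(16): 7 → H
O(14)−O(14): 0 → A
A(0)−E(4): -4≡22 → W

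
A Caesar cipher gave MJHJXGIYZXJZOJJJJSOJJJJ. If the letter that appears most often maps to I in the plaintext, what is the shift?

1

The most frequent ciphertext letter is J (appears 11 times).
J is position 9; I is position 8.
Shift = 1.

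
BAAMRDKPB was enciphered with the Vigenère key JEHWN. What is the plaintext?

Repeat the key across the ciphertext: JEHWNJEHW
B(1)−J(9): -8≡18 → S
A(0)−E(4): -4≡22 → W
A(0)−H(7): -7≡19 → T
M(12)−W(22): -10≡16 → Q
R(17)−N(13): 4 → E
D(3)−J(9): -6≡20 → U
K(10)−E(4): 6 → G
P(15)−H(7): 8 → I
B(1)−W(22): -21≡5 → F

SWTQEUGIF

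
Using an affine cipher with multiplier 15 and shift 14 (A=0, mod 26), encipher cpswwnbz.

c(2): 15·2+14=44≡18 → s
p(15): 15·15+14=239≡5 → f
s(18): 15·18+14=284≡24 → y
w(22): 15·22+14=344≡6 → g
w(22): 15·22+14=344≡6 → g
n(13): 15·13+14=209≡1 → b
b(1): 15·1+14=29≡3 → d
z(25): 15·25+14=389≡25 → z

sfyggbdz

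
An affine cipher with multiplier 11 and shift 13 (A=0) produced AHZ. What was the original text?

The inverse of 11 mod 26 is 19, since 11·19=209≡1. Apply D(y)=19·(y−13) mod 26:
A(0): 19·(0−13)=-247≡13 → N
H(7): 19·(7−13)=-114≡16 → Q
Z(25): 19·(25−13)=228≡20 → U

NQU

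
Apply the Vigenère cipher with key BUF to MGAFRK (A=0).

NAFGLP

Repeat the key across the message: BUFBUF
M(12)+B(1): 13 → N
G(6)+U(20): 26≡0 → A
A(0)+F(5): 5 → F
F(5)+B(1): 6 → G
R(17)+U(20): 37≡11 → L
K(10)+F(5): 15 → P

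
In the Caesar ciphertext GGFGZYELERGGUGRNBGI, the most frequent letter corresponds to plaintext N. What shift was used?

The most frequent ciphertext letter is G (appears 7 times).
G is position 6; N is position 13.
Shift = -7≡19.

19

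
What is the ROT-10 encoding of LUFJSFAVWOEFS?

L(11): 11+10=21 → V
U(20): 20+10=30≡4 → E
F(5): 5+10=15 → P
J(9): 9+10=19 → T
S(18): 18+10=28≡2 → C
F(5): 5+10=15 → P
A(0): 0+10=10 → K
V(21): 21+10=31≡5 → F
W(22): 22+10=32≡6 → G
O(14): 14+10=24 → Y
E(4): 4+10=14 → O
F(5): 5+10=15 → P
S(18): 18+10=28≡2 → C

VEPTCPKFGYOPC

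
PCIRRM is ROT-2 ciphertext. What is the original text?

NAGPPK

P(15): 15−2=13 → N
C(2): 2−2=0 → A
I(8): 8−2=6 → G
R(17): 17−2=15 → P
R(17): 17−2=15 → P
M(12): 12−2=10 → K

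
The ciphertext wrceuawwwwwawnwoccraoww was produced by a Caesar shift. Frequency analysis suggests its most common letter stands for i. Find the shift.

14

The most frequent ciphertext letter is w (appears 10 times).
w is position 22; i is position 8.
Shift = 14.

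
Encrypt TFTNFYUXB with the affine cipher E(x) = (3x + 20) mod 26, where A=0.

T(19): 3·19+20=77≡25 → Z
F(5): 3·5+20=35≡9 → J
T(19): 3·19+20=77≡25 → Z
N(13): 3·13+20=59≡7 → H
F(5): 3·5+20=35≡9 → J
Y(24): 3·24+20=92≡14 → O
U(20): 3·20+20=80≡2 → C
X(23): 3·23+20=89≡11 → L
B(1): 3·1+20=23 → X

ZJZHJOCLX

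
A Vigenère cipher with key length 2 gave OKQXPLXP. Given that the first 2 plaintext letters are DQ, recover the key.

LU

Subtract each crib letter from the matching ciphertext letter (mod 26):
O(14)−D(3)=11 → L
K(10)−Q(16)=-6≡20 → U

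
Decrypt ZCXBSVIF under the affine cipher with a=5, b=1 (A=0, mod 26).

KVUATERG

The inverse of 5 mod 26 is 21, since 5·21=105≡1. Apply D(y)=21·(y−1) mod 26:
Z(25): 21·(25−1)=504≡10 → K
C(2): 21·(2−1)=21 → V
X(23): 21·(23−1)=462≡20 → U
B(1): 21·(1−1)=0 → A
S(18): 21·(18−1)=357≡19 → T
V(21): 21·(21−1)=420≡4 → E
I(8): 21·(8−1)=147≡17 → R
F(5): 21·(5−1)=84≡6 → G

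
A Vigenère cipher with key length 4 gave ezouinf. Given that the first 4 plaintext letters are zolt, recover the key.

Subtract each crib letter from the matching ciphertext letter (mod 26):
e(4)−z(25)=-21≡5 → f
z(25)−o(14)=11 → l
o(14)−l(11)=3 → d
u(20)−t(19)=1 → b

fldb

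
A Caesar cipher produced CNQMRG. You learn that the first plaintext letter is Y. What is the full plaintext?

YJMINC

From the crib: C(2)−Y(24)=-22≡4, so the shift is 4.
Subtract 4 from each ciphertext letter:
C(2): 2−4=-2≡24 → Y
N(13): 13−4=9 → J
Q(16): 16−4=12 → M
M(12): 12−4=8 → I
R(17): 17−4=13 → N
G(6): 6−4=2 → C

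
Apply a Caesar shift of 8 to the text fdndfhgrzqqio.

f(5): 5+8=13 → n
d(3): 3+8=11 → l
n(13): 13+8=21 → v
d(3): 3+8=11 → l
f(5): 5+8=13 → n
h(7): 7+8=15 → p
g(6): 6+8=14 → o
r(17): 17+8=25 → z
z(25): 25+8=33≡7 → h
q(16): 16+8=24 → y
q(16): 16+8=24 → y
i(8): 8+8=16 → q
o(14): 14+8=22 → w

nlvlnpozhyyqw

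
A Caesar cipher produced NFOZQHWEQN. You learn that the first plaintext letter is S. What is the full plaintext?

SKTEVMBJVS

From the crib: N(13)−S(18)=-5≡21, so the shift is 21.
Subtract 21 from each ciphertext letter:
N(13): 13−21=-8≡18 → S
F(5): 5−21=-16≡10 → K
O(14): 14−21=-7≡19 → T
Z(25): 25−21=4 → E
Q(16): 16−21=-5≡21 → V
H(7): 7−21=-14≡12 → M
W(22): 22−21=1 → B
E(4): 4−21=-17≡9 → J
Q(16): 16−21=-5≡21 → V
N(13): 13−21=-8≡18 → S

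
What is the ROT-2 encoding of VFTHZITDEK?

V(21): 21+2=23 → X
F(5): 5+2=7 → H
T(19): 19+2=21 → V
H(7): 7+2=9 → J
Z(25): 25+2=27≡1 → B
I(8): 8+2=10 → K
T(19): 19+2=21 → V
D(3): 3+2=5 → F
E(4): 4+2=6 → G
K(10): 10+2=12 → M

XHVJBKVFGM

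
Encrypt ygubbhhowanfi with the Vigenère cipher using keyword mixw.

Repeat the key across the message: mixwmixwmixwm
y(24)+m(12): 36≡10 → k
g(6)+i(8): 14 → o
u(20)+x(23): 43≡17 → r
b(1)+w(22): 23 → x
b(1)+m(12): 13 → n
h(7)+i(8): 15 → p
h(7)+x(23): 30≡4 → e
o(14)+w(22): 36≡10 → k
w(22)+m(12): 34≡8 → i
a(0)+i(8): 8 → i
n(13)+x(23): 36≡10 → k
f(5)+w(22): 27≡1 → b
i(8)+m(12): 20 → u

korxnpekiikbu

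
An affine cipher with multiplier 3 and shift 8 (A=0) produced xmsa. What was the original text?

fkmg

The inverse of 3 mod 26 is 9, since 3·9=27≡1. Apply D(y)=9·(y−8) mod 26:
x(23): 9·(23−8)=135≡5 → f
m(12): 9·(12−8)=36≡10 → k
s(18): 9·(18−8)=90≡12 → m
a(0): 9·(0−8)=-72≡6 → g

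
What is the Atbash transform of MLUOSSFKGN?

NOFLHHUPTM

M(12) → N(13)
L(11) → O(14)
U(20) → F(5)
O(14) → L(11)
S(18) → H(7)
S(18) → H(7)
F(5) → U(20)
K(10) → P(15)
G(6) → T(19)
N(13) → M(12)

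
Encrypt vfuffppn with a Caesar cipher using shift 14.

v(21): 21+14=35≡9 → j
f(5): 5+14=19 → t
u(20): 20+14=34≡8 → i
f(5): 5+14=19 → t
f(5): 5+14=19 → t
p(15): 15+14=29≡3 → d
p(15): 15+14=29≡3 → d
n(13): 13+14=27≡1 → b

jtittddb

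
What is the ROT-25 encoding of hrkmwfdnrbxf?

gqjlvecmqawe

h(7): 7+25=32≡6 → g
r(17): 17+25=42≡16 → q
k(10): 10+25=35≡9 → j
m(12): 12+25=37≡11 → l
w(22): 22+25=47≡21 → v
f(5): 5+25=30≡4 → e
d(3): 3+25=28≡2 → c
n(13): 13+25=38≡12 → m
r(17): 17+25=42≡16 → q
b(1): 1+25=26≡0 → a
x(23): 23+25=48≡22 → w
f(5): 5+25=30≡4 → e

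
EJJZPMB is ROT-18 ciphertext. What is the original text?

MRRHXUJ

E(4): 4−18=-14≡12 → M
J(9): 9−18=-9≡17 → R
J(9): 9−18=-9≡17 → R
Z(25): 25−18=7 → H
P(15): 15−18=-3≡23 → X
M(12): 12−18=-6≡20 → U
B(1): 1−18=-17≡9 → J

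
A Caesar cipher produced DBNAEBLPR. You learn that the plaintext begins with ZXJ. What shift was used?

From the crib: D(3)−Z(25)=-22≡4, so the shift is 4.

4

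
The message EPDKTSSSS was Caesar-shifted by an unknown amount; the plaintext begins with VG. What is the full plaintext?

VGUBKJJJJ

From the crib: E(4)−V(21)=-17≡9, so the shift is 9.
Subtract 9 from each ciphertext letter:
E(4): 4−9=-5≡21 → V
P(15): 15−9=6 → G
D(3): 3−9=-6≡20 → U
K(10): 10−9=1 → B
T(19): 19−9=10 → K
S(18): 18−9=9 → J
S(18): 18−9=9 → J
S(18): 18−9=9 → J
S(18): 18−9=9 → J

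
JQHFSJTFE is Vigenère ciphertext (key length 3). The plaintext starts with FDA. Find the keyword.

ENH

Subtract each crib letter from the matching ciphertext letter (mod 26):
J(9)−F(5)=4 → E
Q(16)−D(3)=13 → N
H(7)−A(0)=7 → H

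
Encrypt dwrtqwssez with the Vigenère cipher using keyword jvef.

Repeat the key across the message: jvefjvefjv
d(3)+j(9): 12 → m
w(22)+v(21): 43≡17 → r
r(17)+e(4): 21 → v
t(19)+f(5): 24 → y
q(16)+j(9): 25 → z
w(22)+v(21): 43≡17 → r
s(18)+e(4): 22 → w
s(18)+f(5): 23 → x
e(4)+j(9): 13 → n
z(25)+v(21): 46≡20 → u

mrvyzrwxnu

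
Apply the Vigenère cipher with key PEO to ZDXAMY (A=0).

Repeat the key across the message: PEOPEO
Z(25)+P(15): 40≡14 → O
D(3)+E(4): 7 → H
X(23)+O(14): 37≡11 → L
A(0)+P(15): 15 → P
M(12)+E(4): 16 → Q
Y(24)+O(14): 38≡12 → M

OHLPQM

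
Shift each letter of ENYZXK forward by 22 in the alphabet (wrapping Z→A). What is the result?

E(4): 4+22=26≡0 → A
N(13): 13+22=35≡9 → J
Y(24): 24+22=46≡20 → U
Z(25): 25+22=47≡21 → V
X(23): 23+22=45≡19 → T
K(10): 10+22=32≡6 → G

AJUVTG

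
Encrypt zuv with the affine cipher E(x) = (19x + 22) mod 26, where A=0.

z(25): 19·25+22=497≡3 → d
u(20): 19·20+22=402≡12 → m
v(21): 19·21+22=421≡5 → f

dmf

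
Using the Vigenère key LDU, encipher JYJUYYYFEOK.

Repeat the key across the message: LDULDULDULD
J(9)+L(11): 20 → U
Y(24)+D(3): 27≡1 → B
J(9)+U(20): 29≡3 → D
U(20)+L(11): 31≡5 → F
Y(24)+D(3): 27≡1 → B
Y(24)+U(20): 44≡18 → S
Y(24)+L(11): 35≡9 → J
F(5)+D(3): 8 → I
E(4)+U(20): 24 → Y
O(14)+L(11): 25 → Z
K(10)+D(3): 13 → N

UBDFBSJIYZN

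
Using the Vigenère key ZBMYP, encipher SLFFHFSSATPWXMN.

Repeat the key across the message: ZBMYPZBMYPZBMYP
S(18)+Z(25): 43≡17 → R
L(11)+B(1): 12 → M
F(5)+M(12): 17 → R
F(5)+Y(24): 29≡3 → D
H(7)+P(15): 22 → W
F(5)+Z(25): 30≡4 → E
S(18)+B(1): 19 → T
S(18)+M(12): 30≡4 → E
A(0)+Y(24): 24 → Y
T(19)+P(15): 34≡8 → I
P(15)+Z(25): 40≡14 → O
W(22)+B(1): 23 → X
X(23)+M(12): 35≡9 → J
M(12)+Y(24): 36≡10 → K
N(13)+P(15): 28≡2 → C

RMRDWETEYIOXJKC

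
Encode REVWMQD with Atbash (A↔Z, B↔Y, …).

IVEDNJW

R(17) → I(8)
E(4) → V(21)
V(21) → E(4)
W(22) → D(3)
M(12) → N(13)
Q(16) → J(9)
D(3) → W(22)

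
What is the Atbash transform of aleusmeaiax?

a(0) → z(25)
l(11) → o(14)
e(4) → v(21)
u(20) → f(5)
s(18) → h(7)
m(12) → n(13)
e(4) → v(21)
a(0) → z(25)
i(8) → r(17)
a(0) → z(25)
x(23) → c(2)

zovfhnvzrzc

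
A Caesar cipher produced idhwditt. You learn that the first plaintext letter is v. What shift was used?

13

From the crib: i(8)−v(21)=-13≡13, so the shift is 13.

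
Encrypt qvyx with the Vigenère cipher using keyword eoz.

ujxb

Repeat the key across the message: eoze
q(16)+e(4): 20 → u
v(21)+o(14): 35≡9 → j
y(24)+z(25): 49≡23 → x
x(23)+e(4): 27≡1 → b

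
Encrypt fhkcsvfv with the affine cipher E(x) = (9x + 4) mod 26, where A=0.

xpqwklxl

f(5): 9·5+4=49≡23 → x
h(7): 9·7+4=67≡15 → p
k(10): 9·10+4=94≡16 → q
c(2): 9·2+4=22 → w
s(18): 9·18+4=166≡10 → k
v(21): 9·21+4=193≡11 → l
f(5): 9·5+4=49≡23 → x
v(21): 9·21+4=193≡11 → l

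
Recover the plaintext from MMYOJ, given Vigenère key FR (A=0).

Repeat the key across the ciphertext: FRFRF
M(12)−F(5): 7 → H
M(12)−R(17): -5≡21 → V
Y(24)−F(5): 19 → T
O(14)−R(17): -3≡23 → X
J(9)−F(5): 4 → E

HVTXE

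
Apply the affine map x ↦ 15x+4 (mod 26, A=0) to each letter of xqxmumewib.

x(23): 15·23+4=349≡11 → l
q(16): 15·16+4=244≡10 → k
x(23): 15·23+4=349≡11 → l
m(12): 15·12+4=184≡2 → c
u(20): 15·20+4=304≡18 → s
m(12): 15·12+4=184≡2 → c
e(4): 15·4+4=64≡12 → m
w(22): 15·22+4=334≡22 → w
i(8): 15·8+4=124≡20 → u
b(1): 15·1+4=19 → t

lklcscmwut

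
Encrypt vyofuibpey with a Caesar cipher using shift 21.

qtjapdwkzt

v(21): 21+21=42≡16 → q
y(24): 24+21=45≡19 → t
o(14): 14+21=35≡9 → j
f(5): 5+21=26≡0 → a
u(20): 20+21=41≡15 → p
i(8): 8+21=29≡3 → d
b(1): 1+21=22 → w
p(15): 15+21=36≡10 → k
e(4): 4+21=25 → z
y(24): 24+21=45≡19 → t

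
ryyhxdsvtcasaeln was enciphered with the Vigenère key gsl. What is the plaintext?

Repeat the key across the ciphertext: gslgslgslgslgslg
r(17)−g(6): 11 → l
y(24)−s(18): 6 → g
y(24)−l(11): 13 → n
h(7)−g(6): 1 → b
x(23)−s(18): 5 → f
d(3)−l(11): -8≡18 → s
s(18)−g(6): 12 → m
v(21)−s(18): 3 → d
t(19)−l(11): 8 → i
c(2)−g(6): -4≡22 → w
a(0)−s(18): -18≡8 → i
s(18)−l(11): 7 → h
a(0)−g(6): -6≡20 → u
e(4)−s(18): -14≡12 → m
l(11)−l(11): 0 → a
n(13)−g(6): 7 → h

lgnbfsmdiwihumah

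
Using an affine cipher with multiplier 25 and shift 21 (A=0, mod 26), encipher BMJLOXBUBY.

UJMKHYUBUX

B(1): 25·1+21=46≡20 → U
M(12): 25·12+21=321≡9 → J
J(9): 25·9+21=246≡12 → M
L(11): 25·11+21=296≡10 → K
O(14): 25·14+21=371≡7 → H
X(23): 25·23+21=596≡24 → Y
B(1): 25·1+21=46≡20 → U
U(20): 25·20+21=521≡1 → B
B(1): 25·1+21=46≡20 → U
Y(24): 25·24+21=621≡23 → X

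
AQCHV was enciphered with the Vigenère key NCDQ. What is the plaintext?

Repeat the key across the ciphertext: NCDQN
A(0)−N(13): -13≡13 → N
Q(16)−C(2): 14 → O
C(2)−D(3): -1≡25 → Z
H(7)−Q(16): -9≡17 → R
V(21)−N(13): 8 → I

NOZRI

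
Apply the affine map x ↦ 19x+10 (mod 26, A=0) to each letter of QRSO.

Q(16): 19·16+10=314≡2 → C
R(17): 19·17+10=333≡21 → V
S(18): 19·18+10=352≡14 → O
O(14): 19·14+10=276≡16 → Q

CVOQ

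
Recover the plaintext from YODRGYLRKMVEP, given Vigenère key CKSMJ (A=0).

Repeat the key across the ciphertext: CKSMJCKSMJCKS
Y(24)−C(2): 22 → W
O(14)−K(10): 4 → E
D(3)−S(18): -15≡11 → L
R(17)−M(12): 5 → F
G(6)−J(9): -3≡23 → X
Y(24)−C(2): 22 → W
L(11)−K(10): 1 → B
R(17)−S(18): -1≡25 → Z
K(10)−M(12): -2≡24 → Y
M(12)−J(9): 3 → D
V(21)−C(2): 19 → T
E(4)−K(10): -6≡20 → U
P(15)−S(18): -3≡23 → X

WELFXWBZYDTUX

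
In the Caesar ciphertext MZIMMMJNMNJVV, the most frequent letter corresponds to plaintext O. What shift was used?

24

The most frequent ciphertext letter is M (appears 5 times).
M is position 12; O is position 14.
Shift = -2≡24.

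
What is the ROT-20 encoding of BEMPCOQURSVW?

B(1): 1+20=21 → V
E(4): 4+20=24 → Y
M(12): 12+20=32≡6 → G
P(15): 15+20=35≡9 → J
C(2): 2+20=22 → W
O(14): 14+20=34≡8 → I
Q(16): 16+20=36≡10 → K
U(20): 20+20=40≡14 → O
R(17): 17+20=37≡11 → L
S(18): 18+20=38≡12 → M
V(21): 21+20=41≡15 → P
W(22): 22+20=42≡16 → Q

VYGJWIKOLMPQ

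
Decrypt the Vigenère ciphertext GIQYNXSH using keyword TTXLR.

Repeat the key across the ciphertext: TTXLRTTX
G(6)−T(19): -13≡13 → N
I(8)−T(19): -11≡15 → P
Q(16)−X(23): -7≡19 → T
Y(24)−L(11): 13 → N
N(13)−R(17): -4≡22 → W
X(23)−T(19): 4 → E
S(18)−T(19): -1≡25 → Z
H(7)−X(23): -16≡10 → K

NPTNWEZK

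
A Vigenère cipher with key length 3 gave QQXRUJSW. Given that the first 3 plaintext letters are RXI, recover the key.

Subtract each crib letter from the matching ciphertext letter (mod 26):
Q(16)−R(17)=-1≡25 → Z
Q(16)−X(23)=-7≡19 → T
X(23)−I(8)=15 → P

ZTP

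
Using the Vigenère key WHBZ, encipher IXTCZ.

Repeat the key across the message: WHBZW
I(8)+W(22): 30≡4 → E
X(23)+H(7): 30≡4 → E
T(19)+B(1): 20 → U
C(2)+Z(25): 27≡1 → B
Z(25)+W(22): 47≡21 → V

EEUBV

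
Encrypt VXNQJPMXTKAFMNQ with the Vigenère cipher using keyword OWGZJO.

Repeat the key across the message: OWGZJOOWGZJOOWG
V(21)+O(14): 35≡9 → J
X(23)+W(22): 45≡19 → T
N(13)+G(6): 19 → T
Q(16)+Z(25): 41≡15 → P
J(9)+J(9): 18 → S
P(15)+O(14): 29≡3 → D
M(12)+O(14): 26≡0 → A
X(23)+W(22): 45≡19 → T
T(19)+G(6): 25 → Z
K(10)+Z(25): 35≡9 → J
A(0)+J(9): 9 → J
F(5)+O(14): 19 → T
M(12)+O(14): 26≡0 → A
N(13)+W(22): 35≡9 → J
Q(16)+G(6): 22 → W

JTTPSDATZJJTAJW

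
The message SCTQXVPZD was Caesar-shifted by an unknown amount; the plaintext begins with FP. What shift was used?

From the crib: S(18)−F(5)=13, so the shift is 13.

13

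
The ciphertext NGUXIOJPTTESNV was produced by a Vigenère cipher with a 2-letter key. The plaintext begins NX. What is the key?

AJ

Subtract each crib letter from the matching ciphertext letter (mod 26):
N(13)−N(13)=0 → A
G(6)−X(23)=-17≡9 → J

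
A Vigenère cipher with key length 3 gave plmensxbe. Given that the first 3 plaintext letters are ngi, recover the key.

cfe

Subtract each crib letter from the matching ciphertext letter (mod 26):
p(15)−n(13)=2 → c
l(11)−g(6)=5 → f
m(12)−i(8)=4 → e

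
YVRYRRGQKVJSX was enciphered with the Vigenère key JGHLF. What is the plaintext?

Repeat the key across the ciphertext: JGHLFJGHLFJGH
Y(24)−J(9): 15 → P
V(21)−G(6): 15 → P
R(17)−H(7): 10 → K
Y(24)−L(11): 13 → N
R(17)−F(5): 12 → M
R(17)−J(9): 8 → I
G(6)−G(6): 0 → A
Q(16)−H(7): 9 → J
K(10)−L(11): -1≡25 → Z
V(21)−F(5): 16 → Q
J(9)−J(9): 0 → A
S(18)−G(6): 12 → M
X(23)−H(7): 16 → Q

PPKNMIAJZQAMQ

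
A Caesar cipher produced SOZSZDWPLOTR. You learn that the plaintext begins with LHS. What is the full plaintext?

LHSLSWPIEHMK

From the crib: S(18)−L(11)=7, so the shift is 7.
Subtract 7 from each ciphertext letter:
S(18): 18−7=11 → L
O(14): 14−7=7 → H
Z(25): 25−7=18 → S
S(18): 18−7=11 → L
Z(25): 25−7=18 → S
D(3): 3−7=-4≡22 → W
W(22): 22−7=15 → P
P(15): 15−7=8 → I
L(11): 11−7=4 → E
O(14): 14−7=7 → H
T(19): 19−7=12 → M
R(17): 17−7=10 → K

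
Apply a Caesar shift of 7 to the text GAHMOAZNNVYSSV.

G(6): 6+7=13 → N
A(0): 0+7=7 → H
H(7): 7+7=14 → O
M(12): 12+7=19 → T
O(14): 14+7=21 → V
A(0): 0+7=7 → H
Z(25): 25+7=32≡6 → G
N(13): 13+7=20 → U
N(13): 13+7=20 → U
V(21): 21+7=28≡2 → C
Y(24): 24+7=31≡5 → F
S(18): 18+7=25 → Z
S(18): 18+7=25 → Z
V(21): 21+7=28≡2 → C

NHOTVHGUUCFZZC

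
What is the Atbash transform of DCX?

D(3) → W(22)
C(2) → X(23)
X(23) → C(2)

WXC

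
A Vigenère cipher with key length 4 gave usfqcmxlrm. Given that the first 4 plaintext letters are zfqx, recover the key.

vnpt

Subtract each crib letter from the matching ciphertext letter (mod 26):
u(20)−z(25)=-5≡21 → v
s(18)−f(5)=13 → n
f(5)−q(16)=-11≡15 → p
q(16)−x(23)=-7≡19 → t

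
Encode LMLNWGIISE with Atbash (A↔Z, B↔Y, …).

L(11) → O(14)
M(12) → N(13)
L(11) → O(14)
N(13) → M(12)
W(22) → D(3)
G(6) → T(19)
I(8) → R(17)
I(8) → R(17)
S(18) → H(7)
E(4) → V(21)

ONOMDTRRHV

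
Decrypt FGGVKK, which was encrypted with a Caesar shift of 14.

F(5): 5−14=-9≡17 → R
G(6): 6−14=-8≡18 → S
G(6): 6−14=-8≡18 → S
V(21): 21−14=7 → H
K(10): 10−14=-4≡22 → W
K(10): 10−14=-4≡22 → W

RSSHWW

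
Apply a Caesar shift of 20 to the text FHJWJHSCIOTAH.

F(5): 5+20=25 → Z
H(7): 7+20=27≡1 → B
J(9): 9+20=29≡3 → D
W(22): 22+20=42≡16 → Q
J(9): 9+20=29≡3 → D
H(7): 7+20=27≡1 → B
S(18): 18+20=38≡12 → M
C(2): 2+20=22 → W
I(8): 8+20=28≡2 → C
O(14): 14+20=34≡8 → I
T(19): 19+20=39≡13 → N
A(0): 0+20=20 → U
H(7): 7+20=27≡1 → B

ZBDQDBMWCINUB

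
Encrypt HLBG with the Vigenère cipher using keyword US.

Repeat the key across the message: USUS
H(7)+U(20): 27≡1 → B
L(11)+S(18): 29≡3 → D
B(1)+U(20): 21 → V
G(6)+S(18): 24 → Y

BDVY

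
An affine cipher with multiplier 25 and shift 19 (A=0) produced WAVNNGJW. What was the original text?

The inverse of 25 mod 26 is 25, since 25·25=625≡1. Apply D(y)=25·(y−19) mod 26:
W(22): 25·(22−19)=75≡23 → X
A(0): 25·(0−19)=-475≡19 → T
V(21): 25·(21−19)=50≡24 → Y
N(13): 25·(13−19)=-150≡6 → G
N(13): 25·(13−19)=-150≡6 → G
G(6): 25·(6−19)=-325≡13 → N
J(9): 25·(9−19)=-250≡10 → K
W(22): 25·(22−19)=75≡23 → X

XTYGGNKX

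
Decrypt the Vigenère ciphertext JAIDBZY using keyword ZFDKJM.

Repeat the key across the ciphertext: ZFDKJMZ
J(9)−Z(25): -16≡10 → K
A(0)−F(5): -5≡21 → V
I(8)−D(3): 5 → F
D(3)−K(10): -7≡19 → T
B(1)−J(9): -8≡18 → S
Z(25)−M(12): 13 → N
Y(24)−Z(25): -1≡25 → Z

KVFTSNZ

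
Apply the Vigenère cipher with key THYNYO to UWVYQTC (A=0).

Repeat the key across the message: THYNYOT
U(20)+T(19): 39≡13 → N
W(22)+H(7): 29≡3 → D
V(21)+Y(24): 45≡19 → T
Y(24)+N(13): 37≡11 → L
Q(16)+Y(24): 40≡14 → O
T(19)+O(14): 33≡7 → H
C(2)+T(19): 21 → V

NDTLOHV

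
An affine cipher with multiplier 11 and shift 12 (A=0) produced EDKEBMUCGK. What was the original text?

ELOEZAWSQO

The inverse of 11 mod 26 is 19, since 11·19=209≡1. Apply D(y)=19·(y−12) mod 26:
E(4): 19·(4−12)=-152≡4 → E
D(3): 19·(3−12)=-171≡11 → L
K(10): 19·(10−12)=-38≡14 → O
E(4): 19·(4−12)=-152≡4 → E
B(1): 19·(1−12)=-209≡25 → Z
M(12): 19·(12−12)=0 → A
U(20): 19·(20−12)=152≡22 → W
C(2): 19·(2−12)=-190≡18 → S
G(6): 19·(6−12)=-114≡16 → Q
K(10): 19·(10−12)=-38≡14 → O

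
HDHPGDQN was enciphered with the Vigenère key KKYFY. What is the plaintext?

Repeat the key across the ciphertext: KKYFYKKY
H(7)−K(10): -3≡23 → X
D(3)−K(10): -7≡19 → T
H(7)−Y(24): -17≡9 → J
P(15)−F(5): 10 → K
G(6)−Y(24): -18≡8 → I
D(3)−K(10): -7≡19 → T
Q(16)−K(10): 6 → G
N(13)−Y(24): -11≡15 → P

XTJKITGP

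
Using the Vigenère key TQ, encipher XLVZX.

Repeat the key across the message: TQTQT
X(23)+T(19): 42≡16 → Q
L(11)+Q(16): 27≡1 → B
V(21)+T(19): 40≡14 → O
Z(25)+Q(16): 41≡15 → P
X(23)+T(19): 42≡16 → Q

QBOPQ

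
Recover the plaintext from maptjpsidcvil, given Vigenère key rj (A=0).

vryksgbzmtezu

Repeat the key across the ciphertext: rjrjrjrjrjrjr
m(12)−r(17): -5≡21 → v
a(0)−j(9): -9≡17 → r
p(15)−r(17): -2≡24 → y
t(19)−j(9): 10 → k
j(9)−r(17): -8≡18 → s
p(15)−j(9): 6 → g
s(18)−r(17): 1 → b
i(8)−j(9): -1≡25 → z
d(3)−r(17): -14≡12 → m
c(2)−j(9): -7≡19 → t
v(21)−r(17): 4 → e
i(8)−j(9): -1≡25 → z
l(11)−r(17): -6≡20 → u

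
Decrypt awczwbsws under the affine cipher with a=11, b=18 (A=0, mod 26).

The inverse of 11 mod 26 is 19, since 11·19=209≡1. Apply D(y)=19·(y−18) mod 26:
a(0): 19·(0−18)=-342≡22 → w
w(22): 19·(22−18)=76≡24 → y
c(2): 19·(2−18)=-304≡8 → i
z(25): 19·(25−18)=133≡3 → d
w(22): 19·(22−18)=76≡24 → y
b(1): 19·(1−18)=-323≡15 → p
s(18): 19·(18−18)=0 → a
w(22): 19·(22−18)=76≡24 → y
s(18): 19·(18−18)=0 → a

wyidypaya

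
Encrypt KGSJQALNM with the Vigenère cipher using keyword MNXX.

Repeat the key across the message: MNXXMNXXM
K(10)+M(12): 22 → W
G(6)+N(13): 19 → T
S(18)+X(23): 41≡15 → P
J(9)+X(23): 32≡6 → G
Q(16)+M(12): 28≡2 → C
A(0)+N(13): 13 → N
L(11)+X(23): 34≡8 → I
N(13)+X(23): 36≡10 → K
M(12)+M(12): 24 → Y

WTPGCNIKY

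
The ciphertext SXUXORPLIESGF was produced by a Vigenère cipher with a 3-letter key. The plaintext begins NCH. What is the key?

Subtract each crib letter from the matching ciphertext letter (mod 26):
S(18)−N(13)=5 → F
X(23)−C(2)=21 → V
U(20)−H(7)=13 → N

FVN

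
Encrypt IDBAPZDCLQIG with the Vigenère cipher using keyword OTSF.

Repeat the key across the message: OTSFOTSFOTSF
I(8)+O(14): 22 → W
D(3)+T(19): 22 → W
B(1)+S(18): 19 → T
A(0)+F(5): 5 → F
P(15)+O(14): 29≡3 → D
Z(25)+T(19): 44≡18 → S
D(3)+S(18): 21 → V
C(2)+F(5): 7 → H
L(11)+O(14): 25 → Z
Q(16)+T(19): 35≡9 → J
I(8)+S(18): 26≡0 → A
G(6)+F(5): 11 → L

WWTFDSVHZJAL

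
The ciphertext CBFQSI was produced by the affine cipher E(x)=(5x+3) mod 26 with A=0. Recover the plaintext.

FKQNDB

The inverse of 5 mod 26 is 21, since 5·21=105≡1. Apply D(y)=21·(y−3) mod 26:
C(2): 21·(2−3)=-21≡5 → F
B(1): 21·(1−3)=-42≡10 → K
F(5): 21·(5−3)=42≡16 → Q
Q(16): 21·(16−3)=273≡13 → N
S(18): 21·(18−3)=315≡3 → D
I(8): 21·(8−3)=105≡1 → B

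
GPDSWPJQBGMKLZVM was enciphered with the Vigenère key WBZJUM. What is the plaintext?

Repeat the key across the ciphertext: WBZJUMWBZJUMWBZJ
G(6)−W(22): -16≡10 → K
P(15)−B(1): 14 → O
D(3)−Z(25): -22≡4 → E
S(18)−J(9): 9 → J
W(22)−U(20): 2 → C
P(15)−M(12): 3 → D
J(9)−W(22): -13≡13 → N
Q(16)−B(1): 15 → P
B(1)−Z(25): -24≡2 → C
G(6)−J(9): -3≡23 → X
M(12)−U(20): -8≡18 → S
K(10)−M(12): -2≡24 → Y
L(11)−W(22): -11≡15 → P
Z(25)−B(1): 24 → Y
V(21)−Z(25): -4≡22 → W
M(12)−J(9): 3 → D

KOEJCDNPCXSYPYWD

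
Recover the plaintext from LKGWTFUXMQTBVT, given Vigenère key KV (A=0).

BPWBJKKCCVJGLY

Repeat the key across the ciphertext: KVKVKVKVKVKVKV
L(11)−K(10): 1 → B
K(10)−V(21): -11≡15 → P
G(6)−K(10): -4≡22 → W
W(22)−V(21): 1 → B
T(19)−K(10): 9 → J
F(5)−V(21): -16≡10 → K
U(20)−K(10): 10 → K
X(23)−V(21): 2 → C
M(12)−K(10): 2 → C
Q(16)−V(21): -5≡21 → V
T(19)−K(10): 9 → J
B(1)−V(21): -20≡6 → G
V(21)−K(10): 11 → L
T(19)−V(21): -2≡24 → Y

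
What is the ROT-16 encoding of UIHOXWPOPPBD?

U(20): 20+16=36≡10 → K
I(8): 8+16=24 → Y
H(7): 7+16=23 → X
O(14): 14+16=30≡4 → E
X(23): 23+16=39≡13 → N
W(22): 22+16=38≡12 → M
P(15): 15+16=31≡5 → F
O(14): 14+16=30≡4 → E
P(15): 15+16=31≡5 → F
P(15): 15+16=31≡5 → F
B(1): 1+16=17 → R
D(3): 3+16=19 → T

KYXENMFEFFRT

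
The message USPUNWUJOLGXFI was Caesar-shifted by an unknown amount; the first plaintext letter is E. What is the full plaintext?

From the crib: U(20)−E(4)=16, so the shift is 16.
Subtract 16 from each ciphertext letter:
U(20): 20−16=4 → E
S(18): 18−16=2 → C
P(15): 15−16=-1≡25 → Z
U(20): 20−16=4 → E
N(13): 13−16=-3≡23 → X
W(22): 22−16=6 → G
U(20): 20−16=4 → E
J(9): 9−16=-7≡19 → T
O(14): 14−16=-2≡24 → Y
L(11): 11−16=-5≡21 → V
G(6): 6−16=-10≡16 → Q
X(23): 23−16=7 → H
F(5): 5−16=-11≡15 → P
I(8): 8−16=-8≡18 → S

ECZEXGETYVQHPS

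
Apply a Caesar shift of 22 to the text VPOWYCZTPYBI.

RLKSUYVPLUXE

V(21): 21+22=43≡17 → R
P(15): 15+22=37≡11 → L
O(14): 14+22=36≡10 → K
W(22): 22+22=44≡18 → S
Y(24): 24+22=46≡20 → U
C(2): 2+22=24 → Y
Z(25): 25+22=47≡21 → V
T(19): 19+22=41≡15 → P
P(15): 15+22=37≡11 → L
Y(24): 24+22=46≡20 → U
B(1): 1+22=23 → X
I(8): 8+22=30≡4 → E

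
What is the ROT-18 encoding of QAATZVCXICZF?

ISSLRNUPAURX

Q(16): 16+18=34≡8 → I
A(0): 0+18=18 → S
A(0): 0+18=18 → S
T(19): 19+18=37≡11 → L
Z(25): 25+18=43≡17 → R
V(21): 21+18=39≡13 → N
C(2): 2+18=20 → U
X(23): 23+18=41≡15 → P
I(8): 8+18=26≡0 → A
C(2): 2+18=20 → U
Z(25): 25+18=43≡17 → R
F(5): 5+18=23 → X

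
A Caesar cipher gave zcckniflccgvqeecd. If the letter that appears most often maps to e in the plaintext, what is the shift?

The most frequent ciphertext letter is c (appears 5 times).
c is position 2; e is position 4.
Shift = -2≡24.

24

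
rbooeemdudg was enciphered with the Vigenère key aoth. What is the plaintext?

rnvheqtwupn

Repeat the key across the ciphertext: aothaothaot
r(17)−a(0): 17 → r
b(1)−o(14): -13≡13 → n
o(14)−t(19): -5≡21 → v
o(14)−h(7): 7 → h
e(4)−a(0): 4 → e
e(4)−o(14): -10≡16 → q
m(12)−t(19): -7≡19 → t
d(3)−h(7): -4≡22 → w
u(20)−a(0): 20 → u
d(3)−o(14): -11≡15 → p
g(6)−t(19): -13≡13 → n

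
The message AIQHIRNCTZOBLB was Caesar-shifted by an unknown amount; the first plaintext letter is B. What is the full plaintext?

BJRIJSODUAPCMC

From the crib: A(0)−B(1)=-1≡25, so the shift is 25.
Subtract 25 from each ciphertext letter:
A(0): 0−25=-25≡1 → B
I(8): 8−25=-17≡9 → J
Q(16): 16−25=-9≡17 → R
H(7): 7−25=-18≡8 → I
I(8): 8−25=-17≡9 → J
R(17): 17−25=-8≡18 → S
N(13): 13−25=-12≡14 → O
C(2): 2−25=-23≡3 → D
T(19): 19−25=-6≡20 → U
Z(25): 25−25=0 → A
O(14): 14−25=-11≡15 → P
B(1): 1−25=-24≡2 → C
L(11): 11−25=-14≡12 → M
B(1): 1−25=-24≡2 → C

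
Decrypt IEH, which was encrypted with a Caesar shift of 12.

WSV

I(8): 8−12=-4≡22 → W
E(4): 4−12=-8≡18 → S
H(7): 7−12=-5≡21 → V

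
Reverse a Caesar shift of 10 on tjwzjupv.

jzmpzkfl

t(19): 19−10=9 → j
j(9): 9−10=-1≡25 → z
w(22): 22−10=12 → m
z(25): 25−10=15 → p
j(9): 9−10=-1≡25 → z
u(20): 20−10=10 → k
p(15): 15−10=5 → f
v(21): 21−10=11 → l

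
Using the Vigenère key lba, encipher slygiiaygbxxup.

dmyrjilzgmyxfq

Repeat the key across the message: lbalbalbalbalb
s(18)+l(11): 29≡3 → d
l(11)+b(1): 12 → m
y(24)+a(0): 24 → y
g(6)+l(11): 17 → r
i(8)+b(1): 9 → j
i(8)+a(0): 8 → i
a(0)+l(11): 11 → l
y(24)+b(1): 25 → z
g(6)+a(0): 6 → g
b(1)+l(11): 12 → m
x(23)+b(1): 24 → y
x(23)+a(0): 23 → x
u(20)+l(11): 31≡5 → f
p(15)+b(1): 16 → q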